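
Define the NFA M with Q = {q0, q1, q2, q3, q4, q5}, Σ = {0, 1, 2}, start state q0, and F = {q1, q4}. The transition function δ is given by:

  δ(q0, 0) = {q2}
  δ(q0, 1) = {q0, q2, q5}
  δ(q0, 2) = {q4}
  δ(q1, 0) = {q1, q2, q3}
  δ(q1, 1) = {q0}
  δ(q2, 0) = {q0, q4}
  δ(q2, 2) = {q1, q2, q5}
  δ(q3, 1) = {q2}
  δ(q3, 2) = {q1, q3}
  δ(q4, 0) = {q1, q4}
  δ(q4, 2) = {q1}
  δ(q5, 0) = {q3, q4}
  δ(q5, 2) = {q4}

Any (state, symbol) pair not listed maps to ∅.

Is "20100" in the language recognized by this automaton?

Start in {q0}.
Read '2': q0→{q4}; now {q4}.
Read '0': q4→{q1, q4}; now {q1, q4}.
Read '1': q1→{q0}, q4→∅; now {q0}.
Read '0': q0→{q2}; now {q2}.
Read '0': q2→{q0, q4}; now {q0, q4}.
The final set {q0, q4} contains the accepting state q4.

Yes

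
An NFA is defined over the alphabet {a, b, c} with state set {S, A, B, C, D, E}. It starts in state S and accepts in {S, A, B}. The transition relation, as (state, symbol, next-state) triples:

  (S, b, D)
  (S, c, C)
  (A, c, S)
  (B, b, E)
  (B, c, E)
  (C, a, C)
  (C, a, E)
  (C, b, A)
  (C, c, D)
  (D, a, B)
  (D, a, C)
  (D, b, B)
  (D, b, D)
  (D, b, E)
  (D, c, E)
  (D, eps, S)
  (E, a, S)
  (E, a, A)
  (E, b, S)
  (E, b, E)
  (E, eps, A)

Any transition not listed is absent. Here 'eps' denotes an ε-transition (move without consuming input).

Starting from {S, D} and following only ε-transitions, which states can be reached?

{S, D}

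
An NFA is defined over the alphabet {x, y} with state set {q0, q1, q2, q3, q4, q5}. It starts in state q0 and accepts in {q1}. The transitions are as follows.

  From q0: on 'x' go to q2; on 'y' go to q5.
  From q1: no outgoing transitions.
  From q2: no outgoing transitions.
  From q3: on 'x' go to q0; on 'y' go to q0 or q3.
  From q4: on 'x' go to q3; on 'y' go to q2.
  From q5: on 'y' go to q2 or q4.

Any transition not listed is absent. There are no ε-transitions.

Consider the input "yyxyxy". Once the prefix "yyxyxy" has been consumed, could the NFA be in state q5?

Start in {q0}.
Read 'y': q0→{q5}; now {q5}.
Read 'y': q5→{q2, q4}; now {q2, q4}.
Read 'x': q2→∅, q4→{q3}; now {q3}.
Read 'y': q3→{q0, q3}; now {q0, q3}.
Read 'x': q0→{q2}, q3→{q0}; now {q0, q2}.
Read 'y': q0→{q5}, q2→∅; now {q5}.
State q5 is in {q5}.

Yes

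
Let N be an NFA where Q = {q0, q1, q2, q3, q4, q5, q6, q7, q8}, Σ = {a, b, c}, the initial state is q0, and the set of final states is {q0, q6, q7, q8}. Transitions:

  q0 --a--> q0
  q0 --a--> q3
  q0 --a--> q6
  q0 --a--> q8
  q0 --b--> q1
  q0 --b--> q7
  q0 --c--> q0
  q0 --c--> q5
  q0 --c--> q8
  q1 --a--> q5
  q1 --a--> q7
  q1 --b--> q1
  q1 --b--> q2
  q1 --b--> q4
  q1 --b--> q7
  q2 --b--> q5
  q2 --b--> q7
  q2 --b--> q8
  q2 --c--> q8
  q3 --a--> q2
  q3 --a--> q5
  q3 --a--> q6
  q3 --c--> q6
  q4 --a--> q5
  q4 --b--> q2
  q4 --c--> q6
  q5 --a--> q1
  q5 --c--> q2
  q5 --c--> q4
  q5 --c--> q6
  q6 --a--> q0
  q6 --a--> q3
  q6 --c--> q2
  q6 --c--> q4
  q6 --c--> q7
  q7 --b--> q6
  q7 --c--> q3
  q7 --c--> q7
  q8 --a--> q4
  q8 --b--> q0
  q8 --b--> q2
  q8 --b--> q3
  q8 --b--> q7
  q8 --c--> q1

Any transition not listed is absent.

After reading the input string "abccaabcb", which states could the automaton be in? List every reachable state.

Start in {q0}.
Read 'a': q0→{q0, q3, q6, q8}; now {q0, q3, q6, q8}.
Read 'b': q0→{q1, q7}, q3→∅, q6→∅, q8→{q0, q2, q3, q7}; now {q0, q1, q2, q3, q7}.
Read 'c': q0→{q0, q5, q8}, q1→∅, q2→{q8}, q3→{q6}, q7→{q3, q7}; now {q0, q3, q5, q6, q7, q8}.
Read 'c': q0→{q0, q5, q8}, q3→{q6}, q5→{q2, q4, q6}, q6→{q2, q4, q7}, q7→{q3, q7}, q8→{q1}; now {q0, q1, q2, q3, q4, q5, q6, q7, q8}.
Read 'a': q0→{q0, q3, q6, q8}, q1→{q5, q7}, q2→∅, q3→{q2, q5, q6}, q4→{q5}, q5→{q1}, q6→{q0, q3}, q7→∅, q8→{q4}; now {q0, q1, q2, q3, q4, q5, q6, q7, q8}.
Read 'a': q0→{q0, q3, q6, q8}, q1→{q5, q7}, q2→∅, q3→{q2, q5, q6}, q4→{q5}, q5→{q1}, q6→{q0, q3}, q7→∅, q8→{q4}; now {q0, q1, q2, q3, q4, q5, q6, q7, q8}.
Read 'b': q0→{q1, q7}, q1→{q1, q2, q4, q7}, q2→{q5, q7, q8}, q3→∅, q4→{q2}, q5→∅, q6→∅, q7→{q6}, q8→{q0, q2, q3, q7}; now {q0, q1, q2, q3, q4, q5, q6, q7, q8}.
Read 'c': q0→{q0, q5, q8}, q1→∅, q2→{q8}, q3→{q6}, q4→{q6}, q5→{q2, q4, q6}, q6→{q2, q4, q7}, q7→{q3, q7}, q8→{q1}; now {q0, q1, q2, q3, q4, q5, q6, q7, q8}.
Read 'b': q0→{q1, q7}, q1→{q1, q2, q4, q7}, q2→{q5, q7, q8}, q3→∅, q4→{q2}, q5→∅, q6→∅, q7→{q6}, q8→{q0, q2, q3, q7}; now {q0, q1, q2, q3, q4, q5, q6, q7, q8}.

{q0, q1, q2, q3, q4, q5, q6, q7, q8}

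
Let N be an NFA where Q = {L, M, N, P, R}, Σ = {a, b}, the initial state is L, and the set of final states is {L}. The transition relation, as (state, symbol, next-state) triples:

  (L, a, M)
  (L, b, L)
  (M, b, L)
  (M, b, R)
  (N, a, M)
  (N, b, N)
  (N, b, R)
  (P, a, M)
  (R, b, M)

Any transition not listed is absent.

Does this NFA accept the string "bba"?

Start in {L}.
Read 'b': L→{L}; now {L}.
Read 'b': L→{L}; now {L}.
Read 'a': L→{M}; now {M}.
The final set {M} contains no accepting state.

No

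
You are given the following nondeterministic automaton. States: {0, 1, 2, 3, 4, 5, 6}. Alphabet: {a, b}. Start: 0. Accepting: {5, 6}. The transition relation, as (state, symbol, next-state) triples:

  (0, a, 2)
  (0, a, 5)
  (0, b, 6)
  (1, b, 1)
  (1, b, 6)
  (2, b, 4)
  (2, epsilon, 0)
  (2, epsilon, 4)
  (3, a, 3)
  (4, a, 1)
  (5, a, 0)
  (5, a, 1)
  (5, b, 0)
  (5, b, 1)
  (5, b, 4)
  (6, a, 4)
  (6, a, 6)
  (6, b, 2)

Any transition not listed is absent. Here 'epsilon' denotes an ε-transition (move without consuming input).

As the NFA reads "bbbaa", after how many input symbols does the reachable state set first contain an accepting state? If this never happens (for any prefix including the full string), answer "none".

1

Start in {0}.
Read 'b': 0→{6}; now {6}.
None of the earlier sets intersect F, but {6} does.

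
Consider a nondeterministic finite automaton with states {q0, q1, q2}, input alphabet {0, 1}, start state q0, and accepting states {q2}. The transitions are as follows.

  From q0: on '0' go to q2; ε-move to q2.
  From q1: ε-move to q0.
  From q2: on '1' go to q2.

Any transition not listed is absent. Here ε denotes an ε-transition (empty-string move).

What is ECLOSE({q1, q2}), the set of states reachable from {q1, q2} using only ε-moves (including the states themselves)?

Begin with {q1, q2}.
ε-move q1 → q0; add q0.

{q0, q1, q2}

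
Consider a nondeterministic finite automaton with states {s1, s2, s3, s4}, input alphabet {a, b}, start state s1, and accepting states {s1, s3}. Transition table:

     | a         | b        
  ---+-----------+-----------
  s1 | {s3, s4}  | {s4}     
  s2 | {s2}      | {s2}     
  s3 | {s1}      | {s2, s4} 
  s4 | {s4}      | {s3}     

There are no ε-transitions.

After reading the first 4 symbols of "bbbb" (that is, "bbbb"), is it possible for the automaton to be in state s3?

Start in {s1}.
Read 'b': s1→{s4}; now {s4}.
Read 'b': s4→{s3}; now {s3}.
Read 'b': s3→{s2, s4}; now {s2, s4}.
Read 'b': s2→{s2}, s4→{s3}; now {s2, s3}.
State s3 is in {s2, s3}.

Yes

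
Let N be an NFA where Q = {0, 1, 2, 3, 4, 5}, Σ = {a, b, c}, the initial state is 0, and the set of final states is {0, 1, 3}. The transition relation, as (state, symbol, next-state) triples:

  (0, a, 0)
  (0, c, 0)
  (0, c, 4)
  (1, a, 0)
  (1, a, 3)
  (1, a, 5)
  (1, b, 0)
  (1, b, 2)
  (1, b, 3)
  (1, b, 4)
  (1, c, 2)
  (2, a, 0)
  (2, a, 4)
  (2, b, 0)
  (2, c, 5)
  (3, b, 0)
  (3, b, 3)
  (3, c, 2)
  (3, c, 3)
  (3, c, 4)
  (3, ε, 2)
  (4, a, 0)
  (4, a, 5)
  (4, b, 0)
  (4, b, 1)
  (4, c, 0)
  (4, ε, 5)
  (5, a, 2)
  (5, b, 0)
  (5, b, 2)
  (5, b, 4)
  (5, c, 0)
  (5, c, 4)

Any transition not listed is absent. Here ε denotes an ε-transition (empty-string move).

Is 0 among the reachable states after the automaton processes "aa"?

Yes

Start in {0}.
Read 'a': 0→{0}; now {0}.
Read 'a': 0→{0}; now {0}.
State 0 is in {0}.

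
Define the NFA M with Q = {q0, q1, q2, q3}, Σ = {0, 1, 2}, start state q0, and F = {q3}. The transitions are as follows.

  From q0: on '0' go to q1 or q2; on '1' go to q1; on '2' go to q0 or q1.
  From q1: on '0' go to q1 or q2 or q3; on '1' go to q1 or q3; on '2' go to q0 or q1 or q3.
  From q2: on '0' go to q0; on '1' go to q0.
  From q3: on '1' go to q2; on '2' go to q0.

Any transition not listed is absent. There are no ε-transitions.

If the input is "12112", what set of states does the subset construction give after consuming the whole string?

{q0, q1, q3}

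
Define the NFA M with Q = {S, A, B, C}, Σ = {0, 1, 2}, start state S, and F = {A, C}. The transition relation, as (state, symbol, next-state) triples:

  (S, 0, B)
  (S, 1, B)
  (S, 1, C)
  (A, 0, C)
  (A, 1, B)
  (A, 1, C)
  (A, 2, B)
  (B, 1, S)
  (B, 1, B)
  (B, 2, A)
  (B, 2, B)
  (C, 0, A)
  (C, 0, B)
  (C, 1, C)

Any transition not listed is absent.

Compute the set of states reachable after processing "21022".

∅

Start in {S}.
Read '2': S→∅; now ∅.
The set is empty and remains empty for the remaining 4 symbols.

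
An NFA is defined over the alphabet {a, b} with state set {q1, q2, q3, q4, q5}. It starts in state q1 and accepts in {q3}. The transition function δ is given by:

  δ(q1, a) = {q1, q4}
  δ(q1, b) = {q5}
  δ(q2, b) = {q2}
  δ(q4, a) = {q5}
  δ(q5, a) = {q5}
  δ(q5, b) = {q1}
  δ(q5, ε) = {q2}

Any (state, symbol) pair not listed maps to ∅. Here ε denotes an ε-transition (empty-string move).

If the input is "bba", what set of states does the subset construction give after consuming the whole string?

Start in {q1}.
Read 'b': q1→{q5}; union {q5}; ε-closure = {q2, q5}.
Read 'b': q2→{q2}, q5→{q1}; now {q1, q2}.
Read 'a': q1→{q1, q4}, q2→∅; now {q1, q4}.

{q1, q4}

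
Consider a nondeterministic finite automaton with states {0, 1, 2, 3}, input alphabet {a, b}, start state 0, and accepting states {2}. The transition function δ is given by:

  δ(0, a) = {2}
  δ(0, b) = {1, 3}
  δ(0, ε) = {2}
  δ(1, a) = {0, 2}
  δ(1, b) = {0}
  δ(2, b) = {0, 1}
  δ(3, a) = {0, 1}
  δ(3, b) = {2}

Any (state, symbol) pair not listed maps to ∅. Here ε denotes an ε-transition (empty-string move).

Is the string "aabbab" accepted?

No

Start: ε-closure({0}) = {0, 2}.
Read 'a': {0, 2} → {2}.
Read 'a': {2} → ∅.
The set is empty and remains empty for the remaining 4 symbols.
The final set ∅ contains no accepting state.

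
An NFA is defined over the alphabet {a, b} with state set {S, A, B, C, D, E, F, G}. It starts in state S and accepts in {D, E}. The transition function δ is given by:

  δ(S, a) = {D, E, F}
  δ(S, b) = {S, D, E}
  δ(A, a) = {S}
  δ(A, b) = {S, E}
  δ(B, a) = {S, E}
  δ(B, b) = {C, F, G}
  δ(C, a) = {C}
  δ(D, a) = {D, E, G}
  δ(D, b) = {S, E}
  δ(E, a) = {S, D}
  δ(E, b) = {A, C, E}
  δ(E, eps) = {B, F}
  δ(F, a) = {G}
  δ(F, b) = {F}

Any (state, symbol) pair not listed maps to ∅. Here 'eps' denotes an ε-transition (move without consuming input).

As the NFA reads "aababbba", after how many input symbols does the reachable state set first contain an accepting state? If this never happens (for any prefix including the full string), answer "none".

1

Start in {S}.
Read 'a': S→{D, E, F}; union {D, E, F}; ε-closure = {B, D, E, F}.
None of the earlier sets intersect F, but {B, D, E, F} does.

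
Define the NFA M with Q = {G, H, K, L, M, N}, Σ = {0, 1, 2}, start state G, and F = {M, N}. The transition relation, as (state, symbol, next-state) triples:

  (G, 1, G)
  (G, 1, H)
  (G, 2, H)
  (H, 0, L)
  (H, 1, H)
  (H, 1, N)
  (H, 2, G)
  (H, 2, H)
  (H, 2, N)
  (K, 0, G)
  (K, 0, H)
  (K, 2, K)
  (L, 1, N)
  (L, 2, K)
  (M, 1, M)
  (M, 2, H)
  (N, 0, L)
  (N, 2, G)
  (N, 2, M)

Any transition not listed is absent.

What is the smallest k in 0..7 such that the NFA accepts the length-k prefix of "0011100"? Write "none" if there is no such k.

none

Start in {G}.
Read '0': {G} → ∅.
The set is empty and remains empty for the remaining 6 symbols.
No reachable set along the way intersects F.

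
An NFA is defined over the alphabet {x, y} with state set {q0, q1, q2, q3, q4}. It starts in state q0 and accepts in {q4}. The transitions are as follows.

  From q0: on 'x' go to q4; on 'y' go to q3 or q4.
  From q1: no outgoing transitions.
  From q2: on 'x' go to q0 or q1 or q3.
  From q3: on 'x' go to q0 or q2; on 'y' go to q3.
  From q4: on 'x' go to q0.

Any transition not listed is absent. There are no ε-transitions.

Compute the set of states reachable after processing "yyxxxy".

Start in {q0}.
Read 'y': {q0} → {q3, q4}.
Read 'y': {q3, q4} → {q3}.
Read 'x': {q3} → {q0, q2}.
Read 'x': {q0, q2} → {q0, q1, q3, q4}.
Read 'x': {q0, q1, q3, q4} → {q0, q2, q4}.
Read 'y': {q0, q2, q4} → {q3, q4}.

{q3, q4}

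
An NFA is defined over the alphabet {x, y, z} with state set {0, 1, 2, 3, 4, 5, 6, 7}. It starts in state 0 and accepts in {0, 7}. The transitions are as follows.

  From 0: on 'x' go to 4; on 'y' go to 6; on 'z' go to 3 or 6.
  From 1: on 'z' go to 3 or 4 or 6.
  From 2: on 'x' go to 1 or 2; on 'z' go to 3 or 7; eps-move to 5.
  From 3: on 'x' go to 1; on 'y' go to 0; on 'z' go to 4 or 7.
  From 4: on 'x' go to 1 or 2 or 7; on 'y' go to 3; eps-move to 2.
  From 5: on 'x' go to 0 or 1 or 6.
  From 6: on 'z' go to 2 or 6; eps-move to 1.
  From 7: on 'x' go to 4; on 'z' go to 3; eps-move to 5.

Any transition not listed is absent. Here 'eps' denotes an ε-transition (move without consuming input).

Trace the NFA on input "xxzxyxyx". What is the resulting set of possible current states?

∅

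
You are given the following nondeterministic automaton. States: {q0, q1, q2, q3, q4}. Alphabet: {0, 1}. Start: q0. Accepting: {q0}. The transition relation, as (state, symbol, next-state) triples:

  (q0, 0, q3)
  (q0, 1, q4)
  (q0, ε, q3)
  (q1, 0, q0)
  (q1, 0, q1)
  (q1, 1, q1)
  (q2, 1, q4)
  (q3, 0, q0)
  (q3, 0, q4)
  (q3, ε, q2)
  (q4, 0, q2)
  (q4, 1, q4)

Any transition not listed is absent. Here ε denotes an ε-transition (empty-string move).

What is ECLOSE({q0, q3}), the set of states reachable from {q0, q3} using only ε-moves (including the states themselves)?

Begin with {q0, q3}.
ε-move q3 → q2; add q2.

{q0, q2, q3}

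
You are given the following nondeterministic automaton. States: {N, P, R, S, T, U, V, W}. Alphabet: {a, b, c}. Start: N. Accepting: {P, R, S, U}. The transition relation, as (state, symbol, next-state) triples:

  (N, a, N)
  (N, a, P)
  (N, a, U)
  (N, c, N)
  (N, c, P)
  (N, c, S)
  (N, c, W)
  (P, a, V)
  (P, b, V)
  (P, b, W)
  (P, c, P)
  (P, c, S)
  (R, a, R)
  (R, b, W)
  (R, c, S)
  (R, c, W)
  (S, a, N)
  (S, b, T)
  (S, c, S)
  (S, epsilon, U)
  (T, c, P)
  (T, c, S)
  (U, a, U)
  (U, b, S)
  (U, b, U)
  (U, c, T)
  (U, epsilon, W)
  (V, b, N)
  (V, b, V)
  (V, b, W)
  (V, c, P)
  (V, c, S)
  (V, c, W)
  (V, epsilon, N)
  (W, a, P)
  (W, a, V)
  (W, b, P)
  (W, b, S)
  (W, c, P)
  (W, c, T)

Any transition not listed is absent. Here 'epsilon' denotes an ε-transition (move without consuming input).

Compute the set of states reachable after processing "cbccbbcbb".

Start in {N}.
Read 'c': {N} → {N, P, S, U, W}.
Read 'b': {N, P, S, U, W} → {N, P, S, T, U, V, W}.
Read 'c': {N, P, S, T, U, V, W} → {N, P, S, T, U, W}.
Read 'c': {N, P, S, T, U, W} → {N, P, S, T, U, W}.
Read 'b': {N, P, S, T, U, W} → {N, P, S, T, U, V, W}.
Read 'b': {N, P, S, T, U, V, W} → {N, P, S, T, U, V, W}.
Read 'c': {N, P, S, T, U, V, W} → {N, P, S, T, U, W}.
Read 'b': {N, P, S, T, U, W} → {N, P, S, T, U, V, W}.
Read 'b': {N, P, S, T, U, V, W} → {N, P, S, T, U, V, W}.

{N, P, S, T, U, V, W}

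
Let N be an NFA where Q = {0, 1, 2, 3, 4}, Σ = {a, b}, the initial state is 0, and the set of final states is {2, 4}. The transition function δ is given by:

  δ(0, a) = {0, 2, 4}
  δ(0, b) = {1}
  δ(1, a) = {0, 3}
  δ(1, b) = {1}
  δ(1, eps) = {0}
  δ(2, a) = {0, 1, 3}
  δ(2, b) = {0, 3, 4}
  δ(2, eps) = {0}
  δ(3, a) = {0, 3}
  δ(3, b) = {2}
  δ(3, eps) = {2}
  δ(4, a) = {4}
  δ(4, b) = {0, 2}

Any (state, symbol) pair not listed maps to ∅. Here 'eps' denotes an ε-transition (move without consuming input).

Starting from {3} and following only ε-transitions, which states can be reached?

{0, 2, 3}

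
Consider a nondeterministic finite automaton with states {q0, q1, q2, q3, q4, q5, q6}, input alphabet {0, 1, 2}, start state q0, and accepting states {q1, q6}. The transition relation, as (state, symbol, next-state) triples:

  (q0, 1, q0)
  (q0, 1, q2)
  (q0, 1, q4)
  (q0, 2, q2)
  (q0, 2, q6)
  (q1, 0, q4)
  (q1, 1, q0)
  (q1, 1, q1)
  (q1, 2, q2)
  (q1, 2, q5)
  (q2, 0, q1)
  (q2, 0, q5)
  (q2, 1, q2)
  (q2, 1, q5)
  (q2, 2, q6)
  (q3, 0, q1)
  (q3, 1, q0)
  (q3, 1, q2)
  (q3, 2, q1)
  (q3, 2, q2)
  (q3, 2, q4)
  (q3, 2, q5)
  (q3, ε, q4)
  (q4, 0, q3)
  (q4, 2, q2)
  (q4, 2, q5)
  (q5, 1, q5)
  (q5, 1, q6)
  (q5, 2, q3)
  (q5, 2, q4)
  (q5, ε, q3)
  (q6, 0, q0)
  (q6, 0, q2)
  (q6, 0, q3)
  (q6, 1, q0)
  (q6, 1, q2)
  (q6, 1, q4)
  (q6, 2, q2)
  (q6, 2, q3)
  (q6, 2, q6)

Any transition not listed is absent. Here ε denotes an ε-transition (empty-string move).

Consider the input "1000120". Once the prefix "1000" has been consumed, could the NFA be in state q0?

Start in {q0}.
Read '1': q0→{q0, q2, q4}; now {q0, q2, q4}.
Read '0': q0→∅, q2→{q1, q5}, q4→{q3}; union {q1, q3, q5}; ε-closure = {q1, q3, q4, q5}.
Read '0': q1→{q4}, q3→{q1}, q4→{q3}, q5→∅; now {q1, q3, q4}.
Read '0': q1→{q4}, q3→{q1}, q4→{q3}; now {q1, q3, q4}.
State q0 is not in {q1, q3, q4}.

No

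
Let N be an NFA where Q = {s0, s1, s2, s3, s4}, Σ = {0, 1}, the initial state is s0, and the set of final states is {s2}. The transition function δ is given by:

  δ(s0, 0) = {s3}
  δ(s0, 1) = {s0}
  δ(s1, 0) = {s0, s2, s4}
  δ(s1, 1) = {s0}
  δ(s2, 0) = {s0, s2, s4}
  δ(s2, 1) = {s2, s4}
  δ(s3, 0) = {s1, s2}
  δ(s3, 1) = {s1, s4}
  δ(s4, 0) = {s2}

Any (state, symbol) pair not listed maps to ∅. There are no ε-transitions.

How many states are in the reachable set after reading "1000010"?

Start in {s0}.
Read '1': s0→{s0}; now {s0}.
Read '0': s0→{s3}; now {s3}.
Read '0': s3→{s1, s2}; now {s1, s2}.
Read '0': s1→{s0, s2, s4}, s2→{s0, s2, s4}; now {s0, s2, s4}.
Read '0': s0→{s3}, s2→{s0, s2, s4}, s4→{s2}; now {s0, s2, s3, s4}.
Read '1': s0→{s0}, s2→{s2, s4}, s3→{s1, s4}, s4→∅; now {s0, s1, s2, s4}.
Read '0': s0→{s3}, s1→{s0, s2, s4}, s2→{s0, s2, s4}, s4→{s2}; now {s0, s2, s3, s4}.
That set has 4 states.

4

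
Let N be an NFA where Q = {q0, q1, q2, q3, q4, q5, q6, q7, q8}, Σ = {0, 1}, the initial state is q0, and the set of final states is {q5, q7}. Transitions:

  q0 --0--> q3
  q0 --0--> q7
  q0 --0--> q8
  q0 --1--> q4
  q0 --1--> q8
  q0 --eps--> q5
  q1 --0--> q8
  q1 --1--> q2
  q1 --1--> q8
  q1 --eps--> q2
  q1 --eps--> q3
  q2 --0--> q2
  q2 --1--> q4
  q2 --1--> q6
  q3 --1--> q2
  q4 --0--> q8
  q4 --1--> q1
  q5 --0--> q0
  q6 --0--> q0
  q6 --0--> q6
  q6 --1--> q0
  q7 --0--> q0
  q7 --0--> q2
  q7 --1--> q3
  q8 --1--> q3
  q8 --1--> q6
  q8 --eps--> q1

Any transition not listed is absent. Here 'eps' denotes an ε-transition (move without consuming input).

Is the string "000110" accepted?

Start: ε-closure({q0}) = {q0, q5}.
Read '0': q0→{q3, q7, q8}, q5→{q0}; union {q0, q3, q7, q8}; ε-closure = {q0, q1, q2, q3, q5, q7, q8}.
Read '0': q0→{q3, q7, q8}, q1→{q8}, q2→{q2}, q3→∅, q5→{q0}, q7→{q0, q2}, q8→∅; union {q0, q2, q3, q7, q8}; ε-closure = {q0, q1, q2, q3, q5, q7, q8}.
Read '0': q0→{q3, q7, q8}, q1→{q8}, q2→{q2}, q3→∅, q5→{q0}, q7→{q0, q2}, q8→∅; union {q0, q2, q3, q7, q8}; ε-closure = {q0, q1, q2, q3, q5, q7, q8}.
Read '1': q0→{q4, q8}, q1→{q2, q8}, q2→{q4, q6}, q3→{q2}, q5→∅, q7→{q3}, q8→{q3, q6}; union {q2, q3, q4, q6, q8}; ε-closure = {q1, q2, q3, q4, q6, q8}.
Read '1': q1→{q2, q8}, q2→{q4, q6}, q3→{q2}, q4→{q1}, q6→{q0}, q8→{q3, q6}; union {q0, q1, q2, q3, q4, q6, q8}; ε-closure = {q0, q1, q2, q3, q4, q5, q6, q8}.
Read '0': q0→{q3, q7, q8}, q1→{q8}, q2→{q2}, q3→∅, q4→{q8}, q5→{q0}, q6→{q0, q6}, q8→∅; union {q0, q2, q3, q6, q7, q8}; ε-closure = {q0, q1, q2, q3, q5, q6, q7, q8}.
The final set {q0, q1, q2, q3, q5, q6, q7, q8} contains the accepting states q5, q7.

Yes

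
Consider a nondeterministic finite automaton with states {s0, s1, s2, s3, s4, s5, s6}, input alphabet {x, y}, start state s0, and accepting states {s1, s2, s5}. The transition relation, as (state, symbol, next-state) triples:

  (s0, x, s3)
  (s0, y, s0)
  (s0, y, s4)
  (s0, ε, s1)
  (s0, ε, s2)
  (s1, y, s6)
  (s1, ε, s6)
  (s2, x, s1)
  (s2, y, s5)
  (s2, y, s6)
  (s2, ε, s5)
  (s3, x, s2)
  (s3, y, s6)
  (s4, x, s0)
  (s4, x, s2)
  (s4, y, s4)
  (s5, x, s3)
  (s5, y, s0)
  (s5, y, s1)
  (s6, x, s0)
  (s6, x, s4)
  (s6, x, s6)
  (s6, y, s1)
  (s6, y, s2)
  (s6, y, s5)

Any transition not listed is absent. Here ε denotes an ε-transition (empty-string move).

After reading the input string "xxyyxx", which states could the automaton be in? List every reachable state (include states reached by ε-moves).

Start: ε-closure({s0}) = {s0, s1, s2, s5, s6}.
Read 'x': s0→{s3}, s1→∅, s2→{s1}, s5→{s3}, s6→{s0, s4, s6}; union {s0, s1, s3, s4, s6}; ε-closure = {s0, s1, s2, s3, s4, s5, s6}.
Read 'x': s0→{s3}, s1→∅, s2→{s1}, s3→{s2}, s4→{s0, s2}, s5→{s3}, s6→{s0, s4, s6}; union {s0, s1, s2, s3, s4, s6}; ε-closure = {s0, s1, s2, s3, s4, s5, s6}.
Read 'y': s0→{s0, s4}, s1→{s6}, s2→{s5, s6}, s3→{s6}, s4→{s4}, s5→{s0, s1}, s6→{s1, s2, s5}; now {s0, s1, s2, s4, s5, s6}.
Read 'y': s0→{s0, s4}, s1→{s6}, s2→{s5, s6}, s4→{s4}, s5→{s0, s1}, s6→{s1, s2, s5}; now {s0, s1, s2, s4, s5, s6}.
Read 'x': s0→{s3}, s1→∅, s2→{s1}, s4→{s0, s2}, s5→{s3}, s6→{s0, s4, s6}; union {s0, s1, s2, s3, s4, s6}; ε-closure = {s0, s1, s2, s3, s4, s5, s6}.
Read 'x': s0→{s3}, s1→∅, s2→{s1}, s3→{s2}, s4→{s0, s2}, s5→{s3}, s6→{s0, s4, s6}; union {s0, s1, s2, s3, s4, s6}; ε-closure = {s0, s1, s2, s3, s4, s5, s6}.

{s0, s1, s2, s3, s4, s5, s6}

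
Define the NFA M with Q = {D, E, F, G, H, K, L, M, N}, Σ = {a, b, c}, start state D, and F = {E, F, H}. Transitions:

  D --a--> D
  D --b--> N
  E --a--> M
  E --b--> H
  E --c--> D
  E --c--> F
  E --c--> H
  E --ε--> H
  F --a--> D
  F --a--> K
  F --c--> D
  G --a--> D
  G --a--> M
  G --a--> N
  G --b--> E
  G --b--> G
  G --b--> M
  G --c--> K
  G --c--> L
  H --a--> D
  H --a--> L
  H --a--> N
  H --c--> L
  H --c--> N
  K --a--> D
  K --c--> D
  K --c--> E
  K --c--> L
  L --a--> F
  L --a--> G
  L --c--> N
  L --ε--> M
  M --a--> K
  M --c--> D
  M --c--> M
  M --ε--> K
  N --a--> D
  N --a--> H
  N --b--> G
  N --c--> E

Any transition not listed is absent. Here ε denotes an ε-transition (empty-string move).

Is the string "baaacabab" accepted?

Start in {D}.
Read 'b': D→{N}; now {N}.
Read 'a': N→{D, H}; now {D, H}.
Read 'a': D→{D}, H→{D, L, N}; union {D, L, N}; ε-closure = {D, K, L, M, N}.
Read 'a': D→{D}, K→{D}, L→{F, G}, M→{K}, N→{D, H}; now {D, F, G, H, K}.
Read 'c': D→∅, F→{D}, G→{K, L}, H→{L, N}, K→{D, E, L}; union {D, E, K, L, N}; ε-closure = {D, E, H, K, L, M, N}.
Read 'a': D→{D}, E→{M}, H→{D, L, N}, K→{D}, L→{F, G}, M→{K}, N→{D, H}; now {D, F, G, H, K, L, M, N}.
Read 'b': D→{N}, F→∅, G→{E, G, M}, H→∅, K→∅, L→∅, M→∅, N→{G}; union {E, G, M, N}; ε-closure = {E, G, H, K, M, N}.
Read 'a': E→{M}, G→{D, M, N}, H→{D, L, N}, K→{D}, M→{K}, N→{D, H}; now {D, H, K, L, M, N}.
Read 'b': D→{N}, H→∅, K→∅, L→∅, M→∅, N→{G}; now {G, N}.
The final set {G, N} contains no accepting state.

No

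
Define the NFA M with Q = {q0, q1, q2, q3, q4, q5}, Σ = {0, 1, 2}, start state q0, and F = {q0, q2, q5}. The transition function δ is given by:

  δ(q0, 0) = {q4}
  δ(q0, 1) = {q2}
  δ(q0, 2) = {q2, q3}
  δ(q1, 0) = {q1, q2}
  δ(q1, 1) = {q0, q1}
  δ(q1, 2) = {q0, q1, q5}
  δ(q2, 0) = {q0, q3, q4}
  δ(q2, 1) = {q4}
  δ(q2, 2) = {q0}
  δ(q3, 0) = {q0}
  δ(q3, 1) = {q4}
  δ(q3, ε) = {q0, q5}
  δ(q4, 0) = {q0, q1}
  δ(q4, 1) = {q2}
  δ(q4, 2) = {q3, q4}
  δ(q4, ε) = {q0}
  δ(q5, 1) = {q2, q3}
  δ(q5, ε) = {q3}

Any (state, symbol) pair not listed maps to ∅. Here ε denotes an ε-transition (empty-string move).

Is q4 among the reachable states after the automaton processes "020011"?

Yes

Start in {q0}.
Read '0': {q0} → {q0, q4}.
Read '2': {q0, q4} → {q0, q2, q3, q4, q5}.
Read '0': {q0, q2, q3, q4, q5} → {q0, q1, q3, q4, q5}.
Read '0': {q0, q1, q3, q4, q5} → {q0, q1, q2, q4}.
Read '1': {q0, q1, q2, q4} → {q0, q1, q2, q4}.
Read '1': {q0, q1, q2, q4} → {q0, q1, q2, q4}.
State q4 is in {q0, q1, q2, q4}.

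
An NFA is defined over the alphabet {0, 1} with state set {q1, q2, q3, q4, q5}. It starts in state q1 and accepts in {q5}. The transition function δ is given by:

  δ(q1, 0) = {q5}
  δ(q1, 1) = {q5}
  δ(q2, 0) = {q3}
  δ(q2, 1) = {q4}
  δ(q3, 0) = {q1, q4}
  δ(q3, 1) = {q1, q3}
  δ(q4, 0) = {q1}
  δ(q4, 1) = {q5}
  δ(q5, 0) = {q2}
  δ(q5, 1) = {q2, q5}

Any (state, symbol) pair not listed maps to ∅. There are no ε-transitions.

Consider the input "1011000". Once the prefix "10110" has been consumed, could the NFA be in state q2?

Yes

Start in {q1}.
Read '1': q1→{q5}; now {q5}.
Read '0': q5→{q2}; now {q2}.
Read '1': q2→{q4}; now {q4}.
Read '1': q4→{q5}; now {q5}.
Read '0': q5→{q2}; now {q2}.
State q2 is in {q2}.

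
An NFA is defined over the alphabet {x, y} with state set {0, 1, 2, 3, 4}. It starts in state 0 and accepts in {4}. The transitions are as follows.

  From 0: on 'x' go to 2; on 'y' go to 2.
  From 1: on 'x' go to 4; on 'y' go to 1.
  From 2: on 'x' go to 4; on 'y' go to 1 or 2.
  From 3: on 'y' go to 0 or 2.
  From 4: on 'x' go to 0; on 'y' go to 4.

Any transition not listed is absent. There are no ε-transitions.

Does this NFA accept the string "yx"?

Yes

Start in {0}.
Read 'y': 0→{2}; now {2}.
Read 'x': 2→{4}; now {4}.
The final set {4} contains the accepting state 4.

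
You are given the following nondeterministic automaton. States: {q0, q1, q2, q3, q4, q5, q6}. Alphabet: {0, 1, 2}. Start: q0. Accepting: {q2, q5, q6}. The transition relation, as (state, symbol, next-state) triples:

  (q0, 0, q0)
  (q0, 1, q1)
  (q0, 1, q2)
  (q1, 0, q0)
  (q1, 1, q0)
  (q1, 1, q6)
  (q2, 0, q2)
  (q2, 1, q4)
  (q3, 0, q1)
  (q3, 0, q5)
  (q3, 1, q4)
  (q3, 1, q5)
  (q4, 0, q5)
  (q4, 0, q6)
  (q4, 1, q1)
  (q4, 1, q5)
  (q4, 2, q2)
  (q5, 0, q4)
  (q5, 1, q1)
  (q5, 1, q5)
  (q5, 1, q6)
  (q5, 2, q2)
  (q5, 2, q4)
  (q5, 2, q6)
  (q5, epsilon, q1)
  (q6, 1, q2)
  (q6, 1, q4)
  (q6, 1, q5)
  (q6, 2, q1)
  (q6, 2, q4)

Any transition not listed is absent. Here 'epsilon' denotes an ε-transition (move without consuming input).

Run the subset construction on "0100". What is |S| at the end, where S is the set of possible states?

Start in {q0}.
Read '0': {q0} → {q0}.
Read '1': {q0} → {q1, q2}.
Read '0': {q1, q2} → {q0, q2}.
Read '0': {q0, q2} → {q0, q2}.
That set has 2 states.

2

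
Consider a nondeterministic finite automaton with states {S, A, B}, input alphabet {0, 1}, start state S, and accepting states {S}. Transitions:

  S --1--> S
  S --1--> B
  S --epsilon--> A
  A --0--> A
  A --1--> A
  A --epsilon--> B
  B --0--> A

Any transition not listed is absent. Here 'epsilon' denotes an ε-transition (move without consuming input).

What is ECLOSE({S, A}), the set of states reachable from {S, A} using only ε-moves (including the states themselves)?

Begin with {S, A}.
ε-move A → B; add B.

{S, A, B}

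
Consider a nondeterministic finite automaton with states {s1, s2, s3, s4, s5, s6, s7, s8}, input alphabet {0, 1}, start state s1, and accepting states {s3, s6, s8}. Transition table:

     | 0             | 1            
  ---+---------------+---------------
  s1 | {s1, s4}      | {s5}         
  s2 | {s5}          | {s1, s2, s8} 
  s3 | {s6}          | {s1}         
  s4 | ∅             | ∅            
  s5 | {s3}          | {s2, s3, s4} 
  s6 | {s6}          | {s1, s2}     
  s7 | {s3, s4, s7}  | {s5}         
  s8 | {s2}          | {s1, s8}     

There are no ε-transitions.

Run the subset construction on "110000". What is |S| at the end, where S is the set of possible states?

1

Start in {s1}.
Read '1': {s1} → {s5}.
Read '1': {s5} → {s2, s3, s4}.
Read '0': {s2, s3, s4} → {s5, s6}.
Read '0': {s5, s6} → {s3, s6}.
Read '0': {s3, s6} → {s6}.
Read '0': {s6} → {s6}.
That set has 1 state.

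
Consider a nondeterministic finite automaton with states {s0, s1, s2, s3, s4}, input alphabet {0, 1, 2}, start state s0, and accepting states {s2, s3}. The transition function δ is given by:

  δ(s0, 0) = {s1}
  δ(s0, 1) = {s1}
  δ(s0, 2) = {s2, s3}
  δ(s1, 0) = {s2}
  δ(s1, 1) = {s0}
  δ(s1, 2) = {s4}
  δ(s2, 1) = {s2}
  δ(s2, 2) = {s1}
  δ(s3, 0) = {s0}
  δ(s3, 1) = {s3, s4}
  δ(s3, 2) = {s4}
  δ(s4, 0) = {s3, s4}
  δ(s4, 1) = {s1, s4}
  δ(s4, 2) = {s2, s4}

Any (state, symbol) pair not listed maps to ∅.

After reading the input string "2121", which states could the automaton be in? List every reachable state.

Start in {s0}.
Read '2': s0→{s2, s3}; now {s2, s3}.
Read '1': s2→{s2}, s3→{s3, s4}; now {s2, s3, s4}.
Read '2': s2→{s1}, s3→{s4}, s4→{s2, s4}; now {s1, s2, s4}.
Read '1': s1→{s0}, s2→{s2}, s4→{s1, s4}; now {s0, s1, s2, s4}.

{s0, s1, s2, s4}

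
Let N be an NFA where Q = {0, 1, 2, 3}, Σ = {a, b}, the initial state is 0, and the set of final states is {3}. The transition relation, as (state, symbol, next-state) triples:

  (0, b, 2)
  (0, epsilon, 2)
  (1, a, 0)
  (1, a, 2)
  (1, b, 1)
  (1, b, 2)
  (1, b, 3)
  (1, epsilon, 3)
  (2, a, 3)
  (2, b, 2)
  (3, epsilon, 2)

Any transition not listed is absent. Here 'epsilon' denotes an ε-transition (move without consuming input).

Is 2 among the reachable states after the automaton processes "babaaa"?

Yes

Start: ε-closure({0}) = {0, 2}.
Read 'b': {0, 2} → {2}.
Read 'a': {2} → {2, 3}.
Read 'b': {2, 3} → {2}.
Read 'a': {2} → {2, 3}.
Read 'a': {2, 3} → {2, 3}.
Read 'a': {2, 3} → {2, 3}.
State 2 is in {2, 3}.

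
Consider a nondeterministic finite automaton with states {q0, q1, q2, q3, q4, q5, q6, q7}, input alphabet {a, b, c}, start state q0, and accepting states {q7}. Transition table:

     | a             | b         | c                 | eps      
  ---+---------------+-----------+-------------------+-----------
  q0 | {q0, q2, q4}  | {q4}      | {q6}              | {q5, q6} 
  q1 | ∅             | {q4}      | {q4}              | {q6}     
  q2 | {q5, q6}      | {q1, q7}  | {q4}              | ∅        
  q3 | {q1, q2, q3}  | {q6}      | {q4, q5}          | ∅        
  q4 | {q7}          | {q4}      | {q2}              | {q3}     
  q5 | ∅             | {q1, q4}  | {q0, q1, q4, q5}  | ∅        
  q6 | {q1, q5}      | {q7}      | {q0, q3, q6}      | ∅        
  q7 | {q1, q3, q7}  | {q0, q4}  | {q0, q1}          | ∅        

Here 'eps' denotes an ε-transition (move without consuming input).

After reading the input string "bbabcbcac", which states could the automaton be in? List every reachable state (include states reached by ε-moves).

{q0, q1, q2, q3, q4, q5, q6}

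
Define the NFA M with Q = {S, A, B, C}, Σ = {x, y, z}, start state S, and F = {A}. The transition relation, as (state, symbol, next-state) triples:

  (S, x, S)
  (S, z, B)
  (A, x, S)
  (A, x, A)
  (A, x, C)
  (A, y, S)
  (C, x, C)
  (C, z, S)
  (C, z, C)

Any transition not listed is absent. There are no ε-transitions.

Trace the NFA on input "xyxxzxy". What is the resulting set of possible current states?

Start in {S}.
Read 'x': {S} → {S}.
Read 'y': {S} → ∅.
The set is empty and remains empty for the remaining 5 symbols.

∅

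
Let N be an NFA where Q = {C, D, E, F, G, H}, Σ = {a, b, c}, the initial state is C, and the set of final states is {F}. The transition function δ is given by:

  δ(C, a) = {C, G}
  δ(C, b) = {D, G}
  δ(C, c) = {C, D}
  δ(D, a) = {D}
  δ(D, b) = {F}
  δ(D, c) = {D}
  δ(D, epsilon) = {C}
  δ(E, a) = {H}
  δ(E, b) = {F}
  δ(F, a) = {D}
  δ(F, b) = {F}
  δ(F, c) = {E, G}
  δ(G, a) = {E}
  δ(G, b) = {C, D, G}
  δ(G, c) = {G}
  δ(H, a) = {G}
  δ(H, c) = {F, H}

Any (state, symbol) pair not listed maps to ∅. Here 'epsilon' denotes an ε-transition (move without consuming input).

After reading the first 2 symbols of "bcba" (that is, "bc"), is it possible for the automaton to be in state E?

Start in {C}.
Read 'b': C→{D, G}; union {D, G}; ε-closure = {C, D, G}.
Read 'c': C→{C, D}, D→{D}, G→{G}; now {C, D, G}.
State E is not in {C, D, G}.

No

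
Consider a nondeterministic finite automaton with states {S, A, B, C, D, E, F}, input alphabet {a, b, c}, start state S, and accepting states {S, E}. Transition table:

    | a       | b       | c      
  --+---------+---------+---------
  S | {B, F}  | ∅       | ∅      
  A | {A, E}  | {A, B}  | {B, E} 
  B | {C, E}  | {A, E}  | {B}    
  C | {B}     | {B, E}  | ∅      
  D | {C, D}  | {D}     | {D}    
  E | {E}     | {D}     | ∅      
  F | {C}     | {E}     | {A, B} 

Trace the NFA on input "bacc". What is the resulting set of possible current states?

Start in {S}.
Read 'b': {S} → ∅.
The set is empty and remains empty for the remaining 3 symbols.

∅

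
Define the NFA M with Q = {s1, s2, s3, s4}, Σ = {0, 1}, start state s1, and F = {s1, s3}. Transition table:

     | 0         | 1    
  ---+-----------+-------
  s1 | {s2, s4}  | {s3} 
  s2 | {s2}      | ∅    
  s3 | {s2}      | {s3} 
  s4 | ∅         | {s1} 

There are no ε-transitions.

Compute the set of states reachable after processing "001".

∅

Start in {s1}.
Read '0': {s1} → {s2, s4}.
Read '0': {s2, s4} → {s2}.
Read '1': {s2} → ∅.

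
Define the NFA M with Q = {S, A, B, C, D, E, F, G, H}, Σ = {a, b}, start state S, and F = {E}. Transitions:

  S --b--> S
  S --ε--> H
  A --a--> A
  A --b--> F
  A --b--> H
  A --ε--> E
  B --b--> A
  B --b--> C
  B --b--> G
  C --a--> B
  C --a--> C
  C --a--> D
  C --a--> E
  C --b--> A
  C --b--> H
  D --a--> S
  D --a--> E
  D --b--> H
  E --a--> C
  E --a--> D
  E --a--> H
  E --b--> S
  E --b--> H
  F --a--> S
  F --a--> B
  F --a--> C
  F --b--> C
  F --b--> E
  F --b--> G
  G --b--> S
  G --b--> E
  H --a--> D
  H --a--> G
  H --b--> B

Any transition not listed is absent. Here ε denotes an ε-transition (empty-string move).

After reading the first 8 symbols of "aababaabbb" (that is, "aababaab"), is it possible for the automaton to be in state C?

Start: ε-closure({S}) = {S, H}.
Read 'a': {S, H} → {D, G}.
Read 'a': {D, G} → {S, E, H}.
Read 'b': {S, E, H} → {S, B, H}.
Read 'a': {S, B, H} → {D, G}.
Read 'b': {D, G} → {S, E, H}.
Read 'a': {S, E, H} → {C, D, G, H}.
Read 'a': {C, D, G, H} → {S, B, C, D, E, G, H}.
Read 'b': {S, B, C, D, E, G, H} → {S, A, B, C, E, G, H}.
State C is in {S, A, B, C, E, G, H}.

Yes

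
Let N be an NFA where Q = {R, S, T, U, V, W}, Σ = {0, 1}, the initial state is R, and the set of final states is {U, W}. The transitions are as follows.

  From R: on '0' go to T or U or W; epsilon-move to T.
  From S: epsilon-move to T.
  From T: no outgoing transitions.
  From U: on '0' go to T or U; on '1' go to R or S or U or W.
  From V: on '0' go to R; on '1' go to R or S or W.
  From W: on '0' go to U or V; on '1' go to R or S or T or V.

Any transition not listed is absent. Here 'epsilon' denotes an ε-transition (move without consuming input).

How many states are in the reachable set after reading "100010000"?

0

Start: ε-closure({R}) = {R, T}.
Read '1': R→∅, T→∅; now ∅.
The set is empty and remains empty for the remaining 8 symbols.
That set has 0 states.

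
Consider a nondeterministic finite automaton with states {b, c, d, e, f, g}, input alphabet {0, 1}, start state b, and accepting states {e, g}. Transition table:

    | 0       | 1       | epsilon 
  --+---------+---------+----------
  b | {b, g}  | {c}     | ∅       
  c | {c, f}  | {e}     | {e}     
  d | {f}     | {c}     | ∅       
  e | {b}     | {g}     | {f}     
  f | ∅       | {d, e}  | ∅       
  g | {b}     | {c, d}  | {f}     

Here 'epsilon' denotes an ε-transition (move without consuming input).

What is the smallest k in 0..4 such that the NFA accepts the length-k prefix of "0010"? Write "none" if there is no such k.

Start in {b}.
Read '0': b→{b, g}; union {b, g}; ε-closure = {b, f, g}.
None of the earlier sets intersect F, but {b, f, g} does.

1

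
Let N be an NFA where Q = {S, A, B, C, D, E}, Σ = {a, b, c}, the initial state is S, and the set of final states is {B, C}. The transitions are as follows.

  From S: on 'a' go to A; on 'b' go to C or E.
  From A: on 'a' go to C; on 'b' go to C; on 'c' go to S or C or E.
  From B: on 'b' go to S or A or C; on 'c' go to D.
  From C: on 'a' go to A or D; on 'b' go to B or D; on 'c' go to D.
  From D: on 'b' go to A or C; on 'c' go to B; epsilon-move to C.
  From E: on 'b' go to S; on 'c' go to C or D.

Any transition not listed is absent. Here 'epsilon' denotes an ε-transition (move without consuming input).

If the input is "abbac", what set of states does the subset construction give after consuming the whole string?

{S, B, C, D, E}

Start in {S}.
Read 'a': {S} → {A}.
Read 'b': {A} → {C}.
Read 'b': {C} → {B, C, D}.
Read 'a': {B, C, D} → {A, C, D}.
Read 'c': {A, C, D} → {S, B, C, D, E}.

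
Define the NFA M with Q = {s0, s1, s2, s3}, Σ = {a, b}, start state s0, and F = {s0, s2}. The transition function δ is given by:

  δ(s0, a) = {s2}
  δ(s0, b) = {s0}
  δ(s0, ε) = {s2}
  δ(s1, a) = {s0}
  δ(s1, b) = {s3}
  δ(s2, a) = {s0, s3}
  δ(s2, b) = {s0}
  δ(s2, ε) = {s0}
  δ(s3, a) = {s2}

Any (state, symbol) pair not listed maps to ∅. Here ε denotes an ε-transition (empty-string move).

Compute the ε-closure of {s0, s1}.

Begin with {s0, s1}.
ε-move s0 → s2; add s2.

{s0, s1, s2}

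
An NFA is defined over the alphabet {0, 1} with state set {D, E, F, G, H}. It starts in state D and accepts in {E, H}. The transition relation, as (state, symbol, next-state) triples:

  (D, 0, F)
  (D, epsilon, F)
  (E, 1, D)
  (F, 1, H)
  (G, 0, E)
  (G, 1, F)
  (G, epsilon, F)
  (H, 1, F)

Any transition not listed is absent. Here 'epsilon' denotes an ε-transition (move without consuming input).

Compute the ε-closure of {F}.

{F}

Begin with {F}.
No ε-moves leave this set, so the closure equals the set itself.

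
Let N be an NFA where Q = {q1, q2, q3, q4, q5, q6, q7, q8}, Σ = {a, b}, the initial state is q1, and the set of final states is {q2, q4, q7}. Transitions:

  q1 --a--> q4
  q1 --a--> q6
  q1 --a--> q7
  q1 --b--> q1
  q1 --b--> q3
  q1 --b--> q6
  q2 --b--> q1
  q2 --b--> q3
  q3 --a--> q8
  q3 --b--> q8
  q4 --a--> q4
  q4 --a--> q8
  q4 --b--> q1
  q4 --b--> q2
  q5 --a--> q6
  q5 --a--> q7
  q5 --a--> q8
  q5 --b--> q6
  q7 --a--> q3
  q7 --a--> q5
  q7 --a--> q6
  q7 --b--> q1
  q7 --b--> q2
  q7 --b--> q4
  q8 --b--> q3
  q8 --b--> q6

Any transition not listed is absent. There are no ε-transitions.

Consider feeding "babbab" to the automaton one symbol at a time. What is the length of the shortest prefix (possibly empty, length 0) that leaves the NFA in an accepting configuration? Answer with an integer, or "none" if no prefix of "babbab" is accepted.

2

Start in {q1}.
Read 'b': q1→{q1, q3, q6}; now {q1, q3, q6}.
Read 'a': q1→{q4, q6, q7}, q3→{q8}, q6→∅; now {q4, q6, q7, q8}.
None of the earlier sets intersect F, but {q4, q6, q7, q8} does.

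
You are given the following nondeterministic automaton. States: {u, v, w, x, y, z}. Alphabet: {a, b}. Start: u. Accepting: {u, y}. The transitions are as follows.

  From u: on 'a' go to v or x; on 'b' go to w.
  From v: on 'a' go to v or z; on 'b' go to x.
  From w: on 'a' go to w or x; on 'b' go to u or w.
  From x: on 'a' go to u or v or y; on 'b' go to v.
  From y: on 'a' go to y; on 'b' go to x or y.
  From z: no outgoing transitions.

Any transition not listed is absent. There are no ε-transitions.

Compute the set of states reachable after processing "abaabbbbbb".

Start in {u}.
Read 'a': u→{v, x}; now {v, x}.
Read 'b': v→{x}, x→{v}; now {v, x}.
Read 'a': v→{v, z}, x→{u, v, y}; now {u, v, y, z}.
Read 'a': u→{v, x}, v→{v, z}, y→{y}, z→∅; now {v, x, y, z}.
Read 'b': v→{x}, x→{v}, y→{x, y}, z→∅; now {v, x, y}.
Read 'b': v→{x}, x→{v}, y→{x, y}; now {v, x, y}.
Read 'b': v→{x}, x→{v}, y→{x, y}; now {v, x, y}.
Read 'b': v→{x}, x→{v}, y→{x, y}; now {v, x, y}.
Read 'b': v→{x}, x→{v}, y→{x, y}; now {v, x, y}.
Read 'b': v→{x}, x→{v}, y→{x, y}; now {v, x, y}.

{v, x, y}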